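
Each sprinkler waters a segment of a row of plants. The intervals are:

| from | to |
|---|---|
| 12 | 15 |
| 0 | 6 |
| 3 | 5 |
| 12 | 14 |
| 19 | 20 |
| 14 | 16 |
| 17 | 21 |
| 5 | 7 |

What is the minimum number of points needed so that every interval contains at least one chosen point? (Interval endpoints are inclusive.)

By right end: [3,5]  [0,6]  [5,7]  [12,14]  [12,15]  [14,16]  [19,20]  [17,21]
[3,5] uncovered → point at 5; [12,14] uncovered → point at 14; [19,20] uncovered → point at 20.
Points: 5, 14, 20 (3 total).

3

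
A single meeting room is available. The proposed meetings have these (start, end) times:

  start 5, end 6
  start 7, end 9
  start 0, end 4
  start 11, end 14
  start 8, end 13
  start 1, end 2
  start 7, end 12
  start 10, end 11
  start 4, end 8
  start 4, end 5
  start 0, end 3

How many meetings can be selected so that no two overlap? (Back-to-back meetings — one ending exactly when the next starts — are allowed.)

By end time: (1,2), (0,3), (0,4), (4,5), (5,6), (4,8), (7,9), (10,11), (7,12), (8,13), (11,14).
Pick (1,2); next start ≥ 2 → (4,5); next start ≥ 5 → (5,6); next start ≥ 6 → (7,9); next start ≥ 9 → (10,11); next start ≥ 11 → (11,14).
Selected 6 meetings.

6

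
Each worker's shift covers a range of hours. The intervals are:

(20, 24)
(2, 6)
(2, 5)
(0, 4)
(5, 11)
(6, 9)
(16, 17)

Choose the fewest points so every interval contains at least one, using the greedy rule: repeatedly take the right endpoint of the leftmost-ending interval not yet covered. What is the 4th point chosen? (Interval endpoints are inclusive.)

24

By right end: [0,4]  [2,5]  [2,6]  [6,9]  [5,11]  [16,17]  [20,24]
[0,4] uncovered → point at 4; [6,9] uncovered → point at 9; [16,17] uncovered → point at 17; [20,24] uncovered → point at 24.
Points: 4, 9, 17, 24 (4 total).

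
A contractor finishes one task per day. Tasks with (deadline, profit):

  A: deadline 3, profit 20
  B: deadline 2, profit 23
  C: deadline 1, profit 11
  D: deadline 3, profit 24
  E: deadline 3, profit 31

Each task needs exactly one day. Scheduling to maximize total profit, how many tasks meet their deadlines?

3

Take jobs in profit order; each goes to the latest open slot no later than its deadline.
By profit: E(d3,31), D(d3,24), B(d2,23), A(d3,20), C(d1,11)
E→slot 3; D→slot 2; B→slot 1; A skipped; C skipped.
3 of 5 scheduled.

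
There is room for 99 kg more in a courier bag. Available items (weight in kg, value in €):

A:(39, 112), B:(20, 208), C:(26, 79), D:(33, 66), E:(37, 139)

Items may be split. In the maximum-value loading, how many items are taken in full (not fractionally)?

Ratios (sorted): B 10.40, E 3.76, C 3.04, A 2.87, D 2.00
take B (20 @ 208); take E (37 @ 139); take C (26 @ 79); take 16/39 of A → 45.95. Capacity used 99/99.
3 item(s) taken whole; one partial (take 16/39 of A).

3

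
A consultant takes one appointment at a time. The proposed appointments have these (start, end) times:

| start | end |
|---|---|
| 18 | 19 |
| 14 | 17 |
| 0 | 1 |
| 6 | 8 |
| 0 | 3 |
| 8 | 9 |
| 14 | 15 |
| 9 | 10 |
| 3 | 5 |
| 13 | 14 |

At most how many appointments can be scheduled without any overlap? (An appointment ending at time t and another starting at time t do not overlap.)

8

Sorted by end: (0,1)  (0,3)  (3,5)  (6,8)  (8,9)  (9,10)  (13,14)  (14,15)  (14,17)  (18,19)
take (0,1); skip (0,3); take (3,5); take (6,8); take (8,9); take (9,10); take (13,14); take (14,15); take (18,19).
Selected 8 appointments.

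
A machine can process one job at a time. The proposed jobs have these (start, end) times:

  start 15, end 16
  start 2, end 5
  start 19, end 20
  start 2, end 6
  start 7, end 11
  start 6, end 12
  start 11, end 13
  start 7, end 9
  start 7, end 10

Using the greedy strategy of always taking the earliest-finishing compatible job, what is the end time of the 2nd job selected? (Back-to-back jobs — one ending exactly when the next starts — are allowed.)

Sorted by end: (2,5)  (2,6)  (7,9)  (7,10)  (7,11)  (6,12)  (11,13)  (15,16)  (19,20)
take (2,5); skip (2,6); take (7,9); skip (7,11); take (11,13); take (15,16); take (19,20).
Selected: (2,5) (7,9) (11,13) (15,16) (19,20)

9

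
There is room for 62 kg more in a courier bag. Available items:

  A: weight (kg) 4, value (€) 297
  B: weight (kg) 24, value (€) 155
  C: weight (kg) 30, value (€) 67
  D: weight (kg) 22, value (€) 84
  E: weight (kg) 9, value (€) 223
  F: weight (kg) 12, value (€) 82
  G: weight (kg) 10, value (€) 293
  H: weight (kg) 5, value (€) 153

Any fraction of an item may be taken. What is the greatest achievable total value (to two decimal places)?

1190.08

Order: A (297/4=74.25) > H (153/5=30.60) > G (293/10=29.30) > E (223/9=24.78) > F (82/12=6.83) > B (155/24=6.46) > D (84/22=3.82) > C (67/30=2.23)
Fill: take A (4 @ 297) → take H (5 @ 153) → take G (10 @ 293) → take E (9 @ 223) → take F (12 @ 82) → take 22/24 of B → 142.08; 62/62 used.
Total value = 1190.08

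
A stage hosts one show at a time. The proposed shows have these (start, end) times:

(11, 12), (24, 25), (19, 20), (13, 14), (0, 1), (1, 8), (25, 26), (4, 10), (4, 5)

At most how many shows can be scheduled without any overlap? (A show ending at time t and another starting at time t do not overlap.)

By end time: (0,1), (4,5), (1,8), (4,10), (11,12), (13,14), (19,20), (24,25), (25,26).
Pick (0,1); next start ≥ 1 → (4,5); next start ≥ 5 → (11,12); next start ≥ 12 → (13,14); next start ≥ 14 → (19,20); next start ≥ 20 → (24,25); next start ≥ 25 → (25,26).
Selected 7 shows.

7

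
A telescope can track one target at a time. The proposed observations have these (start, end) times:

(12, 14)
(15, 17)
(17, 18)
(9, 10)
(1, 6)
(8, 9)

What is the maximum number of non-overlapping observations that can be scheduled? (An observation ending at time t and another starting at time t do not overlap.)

Order by finish time; keep every interval that doesn't clash with the previous kept one.
By end time: (1,6), (8,9), (9,10), (12,14), (15,17), (17,18).
Pick (1,6); next start ≥ 6 → (8,9); next start ≥ 9 → (9,10); next start ≥ 10 → (12,14); next start ≥ 14 → (15,17); next start ≥ 17 → (17,18).
Selected 6 observations.

6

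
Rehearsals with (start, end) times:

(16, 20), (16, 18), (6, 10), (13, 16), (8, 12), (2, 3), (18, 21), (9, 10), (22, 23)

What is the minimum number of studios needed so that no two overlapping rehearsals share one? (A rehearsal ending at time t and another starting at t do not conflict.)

3

Events (time:±→running): 2:+→1 3:-→0 6:+→1 8:+→2 9:+→3 … peak 3.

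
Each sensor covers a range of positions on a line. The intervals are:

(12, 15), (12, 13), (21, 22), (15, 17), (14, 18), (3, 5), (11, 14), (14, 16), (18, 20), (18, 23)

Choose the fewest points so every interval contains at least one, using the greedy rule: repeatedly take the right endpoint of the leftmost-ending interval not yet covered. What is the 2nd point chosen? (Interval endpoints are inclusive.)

By right end: [3,5]  [12,13]  [11,14]  [12,15]  [14,16]  [15,17]  [14,18]  [18,20]  [21,22]  [18,23]
[3,5] uncovered → point at 5; [12,13] uncovered → point at 13; [14,16] uncovered → point at 16; [18,20] uncovered → point at 20; [21,22] uncovered → point at 22.
Points: 5, 13, 16, 20, 22 (5 total).

13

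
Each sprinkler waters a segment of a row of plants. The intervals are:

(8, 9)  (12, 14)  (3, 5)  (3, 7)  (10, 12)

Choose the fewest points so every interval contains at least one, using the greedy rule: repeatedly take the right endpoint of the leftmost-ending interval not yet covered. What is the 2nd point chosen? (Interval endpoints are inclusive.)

9

Sorted: [3,5] [3,7] [8,9] [10,12] [12,14]
{[3,5],[3,7]} hit by 5; {[8,9]} hit by 9; {[10,12],[12,14]} hit by 12.
Points: 5, 9, 12 (3 total).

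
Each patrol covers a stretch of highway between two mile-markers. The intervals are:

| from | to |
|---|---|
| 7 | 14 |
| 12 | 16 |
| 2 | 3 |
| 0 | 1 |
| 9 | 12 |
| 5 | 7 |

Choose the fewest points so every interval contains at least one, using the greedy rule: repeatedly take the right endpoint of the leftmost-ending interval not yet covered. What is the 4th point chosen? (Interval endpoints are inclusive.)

By right end: [0,1]  [2,3]  [5,7]  [9,12]  [7,14]  [12,16]
[0,1] uncovered → point at 1; [2,3] uncovered → point at 3; [5,7] uncovered → point at 7; [9,12] uncovered → point at 12.
Points: 1, 3, 7, 12 (4 total).

12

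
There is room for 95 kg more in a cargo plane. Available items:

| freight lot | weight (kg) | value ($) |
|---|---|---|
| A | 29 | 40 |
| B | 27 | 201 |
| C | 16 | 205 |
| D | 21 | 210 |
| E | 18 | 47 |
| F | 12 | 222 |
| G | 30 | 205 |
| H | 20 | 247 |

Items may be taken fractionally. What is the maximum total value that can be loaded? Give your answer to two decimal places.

1077.56

Greedy by value/weight ratio, highest first.
Ratios (sorted): F 18.50, C 12.81, H 12.35, D 10.00, B 7.44, G 6.83, E 2.61, A 1.38
take F (12 @ 222); take C (16 @ 205); take H (20 @ 247); take D (21 @ 210); take 26/27 of B → 193.56. Capacity used 95/95.
Total value = 1077.56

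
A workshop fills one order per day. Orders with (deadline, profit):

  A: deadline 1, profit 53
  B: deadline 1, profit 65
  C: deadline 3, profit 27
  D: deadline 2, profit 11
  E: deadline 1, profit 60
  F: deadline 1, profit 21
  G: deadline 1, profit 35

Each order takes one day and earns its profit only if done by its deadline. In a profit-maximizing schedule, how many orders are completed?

By profit: B(d1,65), E(d1,60), A(d1,53), G(d1,35), C(d3,27), F(d1,21), D(d2,11)
B→slot 1; E skipped; A skipped; G skipped; C→slot 3; F skipped; D→slot 2.
3 of 7 scheduled.

3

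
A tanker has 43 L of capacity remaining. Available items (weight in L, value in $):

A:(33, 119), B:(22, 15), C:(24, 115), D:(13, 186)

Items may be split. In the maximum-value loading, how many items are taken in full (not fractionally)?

2

Greedy by value/weight ratio, highest first.
Ratios (sorted): D 14.31, C 4.79, A 3.61, B 0.68
take D (13 @ 186); take C (24 @ 115); take 6/33 of A → 21.64. Capacity used 43/43.
2 item(s) taken whole; one partial (take 6/33 of A).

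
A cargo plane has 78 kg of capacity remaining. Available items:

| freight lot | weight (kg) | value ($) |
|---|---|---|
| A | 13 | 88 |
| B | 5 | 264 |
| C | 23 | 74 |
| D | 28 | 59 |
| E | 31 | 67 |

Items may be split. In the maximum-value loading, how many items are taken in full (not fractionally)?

4

Sort by value per unit weight and fill in that order.
Order: B (264/5=52.80) > A (88/13=6.77) > C (74/23=3.22) > E (67/31=2.16) > D (59/28=2.11)
Fill: take B (5 @ 264) → take A (13 @ 88) → take C (23 @ 74) → take E (31 @ 67) → take 6/28 of D → 12.64; 78/78 used.
4 item(s) taken whole; one partial (take 6/28 of D).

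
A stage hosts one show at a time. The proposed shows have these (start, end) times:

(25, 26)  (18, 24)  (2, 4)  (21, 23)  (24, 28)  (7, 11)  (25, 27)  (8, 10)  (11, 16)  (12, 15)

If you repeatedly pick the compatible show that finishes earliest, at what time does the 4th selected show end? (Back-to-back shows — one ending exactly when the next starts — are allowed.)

23

By end time: (2,4), (8,10), (7,11), (12,15), (11,16), (21,23), (18,24), (25,26), (25,27), (24,28).
Pick (2,4); next start ≥ 4 → (8,10); next start ≥ 10 → (12,15); next start ≥ 15 → (21,23); next start ≥ 23 → (25,26).
Selected: (2,4) (8,10) (12,15) (21,23) (25,26)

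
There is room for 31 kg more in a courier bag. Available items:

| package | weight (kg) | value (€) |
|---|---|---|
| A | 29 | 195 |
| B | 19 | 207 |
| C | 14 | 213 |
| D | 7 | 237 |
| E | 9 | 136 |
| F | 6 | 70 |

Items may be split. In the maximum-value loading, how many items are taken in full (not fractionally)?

Greedy by value/weight ratio, highest first.
Ratios (sorted): D 33.86, C 15.21, E 15.11, F 11.67, B 10.89, A 6.72
take D (7 @ 237); take C (14 @ 213); take E (9 @ 136); take 1/6 of F → 11.67. Capacity used 31/31.
3 item(s) taken whole; one partial (take 1/6 of F).

3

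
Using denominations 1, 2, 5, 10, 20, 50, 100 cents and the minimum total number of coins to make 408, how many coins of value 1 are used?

1

408 = 4×100 + 1×5 + 1×2 + 1×1
Count of 1: 1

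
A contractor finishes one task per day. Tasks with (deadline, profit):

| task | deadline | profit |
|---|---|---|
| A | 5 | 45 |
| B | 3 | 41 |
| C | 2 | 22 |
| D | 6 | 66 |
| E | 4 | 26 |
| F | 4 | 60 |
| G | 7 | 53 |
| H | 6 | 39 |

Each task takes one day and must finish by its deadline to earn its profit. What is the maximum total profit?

330

Sort by profit descending; place each in the latest free slot ≤ its deadline.
Profit order: D=66 F=60 G=53 A=45 B=41 H=39 E=26 C=22
Assign: D→slot 6, F→slot 4, G→slot 7, A→slot 5, B→slot 3, H→slot 2, E→slot 1, C skipped.
Slots: [1:E] [2:H] [3:B] [4:F] [5:A] [6:D] [7:G]
Profit = 26 + 39 + 41 + 60 + 45 + 66 + 53 = 330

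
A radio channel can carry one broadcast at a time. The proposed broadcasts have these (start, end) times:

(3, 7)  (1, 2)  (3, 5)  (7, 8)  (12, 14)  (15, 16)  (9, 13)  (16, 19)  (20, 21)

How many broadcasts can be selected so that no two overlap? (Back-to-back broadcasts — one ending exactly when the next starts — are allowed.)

By end time: (1,2), (3,5), (3,7), (7,8), (9,13), (12,14), (15,16), (16,19), (20,21).
Pick (1,2); next start ≥ 2 → (3,5); next start ≥ 5 → (7,8); next start ≥ 8 → (9,13); next start ≥ 13 → (15,16); next start ≥ 16 → (16,19); next start ≥ 19 → (20,21).
Selected 7 broadcasts.

7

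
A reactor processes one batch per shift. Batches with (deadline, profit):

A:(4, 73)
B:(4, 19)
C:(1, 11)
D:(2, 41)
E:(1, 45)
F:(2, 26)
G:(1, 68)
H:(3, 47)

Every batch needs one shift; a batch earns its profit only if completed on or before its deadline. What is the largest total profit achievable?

229

Sort by profit descending; place each in the latest free slot ≤ its deadline.
Profit order: A=73 G=68 H=47 E=45 D=41 F=26 B=19 C=11
Assign: A→slot 4, G→slot 1, H→slot 3, E skipped, D→slot 2, F skipped, B skipped, C skipped.
Slots: [1:G] [2:D] [3:H] [4:A]
Profit = 68 + 41 + 47 + 73 = 229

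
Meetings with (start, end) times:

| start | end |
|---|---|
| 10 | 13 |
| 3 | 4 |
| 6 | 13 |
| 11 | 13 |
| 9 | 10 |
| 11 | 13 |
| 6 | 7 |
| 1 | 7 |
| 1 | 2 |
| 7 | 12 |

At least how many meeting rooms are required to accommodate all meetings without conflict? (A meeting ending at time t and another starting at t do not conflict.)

The answer is the maximum number of intervals overlapping at any instant.
Events (time:±→running): 1:+→1 1:+→2 2:-→1 3:+→2 4:-→1 6:+→2 6:+→3 7:-→2 7:-→1 7:+→2 9:+→3 10:-→2 10:+→3 11:+→4 11:+→5 … peak 5.

5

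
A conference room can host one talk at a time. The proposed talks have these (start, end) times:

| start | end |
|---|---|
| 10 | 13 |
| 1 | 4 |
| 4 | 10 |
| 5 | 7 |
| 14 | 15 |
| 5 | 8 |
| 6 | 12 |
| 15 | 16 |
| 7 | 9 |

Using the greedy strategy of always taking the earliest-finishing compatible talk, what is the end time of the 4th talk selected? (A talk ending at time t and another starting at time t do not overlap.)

13

Greedy by earliest finish: after sorting by end time, pick each interval compatible with the last pick.
Sorted by end: (1,4)  (5,7)  (5,8)  (7,9)  (4,10)  (6,12)  (10,13)  (14,15)  (15,16)
take (1,4); take (5,7); take (7,9); skip (6,12); take (10,13); take (14,15); take (15,16).
Selected: (1,4) (5,7) (7,9) (10,13) (14,15) (15,16)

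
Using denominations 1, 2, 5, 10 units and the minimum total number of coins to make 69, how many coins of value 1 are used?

69 − 6×10→9 − 1×5→4 − 2×2→0
Count of 1: 0

0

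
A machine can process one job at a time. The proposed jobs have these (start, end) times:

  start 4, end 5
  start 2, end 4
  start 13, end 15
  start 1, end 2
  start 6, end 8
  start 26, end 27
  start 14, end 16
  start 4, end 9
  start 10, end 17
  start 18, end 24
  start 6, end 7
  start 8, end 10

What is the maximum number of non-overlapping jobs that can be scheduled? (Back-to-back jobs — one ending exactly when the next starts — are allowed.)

Greedy by earliest finish: after sorting by end time, pick each interval compatible with the last pick.
By end time: (1,2), (2,4), (4,5), (6,7), (6,8), (4,9), (8,10), (13,15), (14,16), (10,17), (18,24), (26,27).
Pick (1,2); next start ≥ 2 → (2,4); next start ≥ 4 → (4,5); next start ≥ 5 → (6,7); next start ≥ 7 → (8,10); next start ≥ 10 → (13,15); next start ≥ 15 → (18,24); next start ≥ 24 → (26,27).
Selected 8 jobs.

8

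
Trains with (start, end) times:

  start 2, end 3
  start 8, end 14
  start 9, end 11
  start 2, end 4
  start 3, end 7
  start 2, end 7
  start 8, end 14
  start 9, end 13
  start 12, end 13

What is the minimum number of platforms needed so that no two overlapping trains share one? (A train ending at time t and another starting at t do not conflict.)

4

starts: [2, 2, 2, 3, 8, 8, 9, 9, 12]
ends:   [3, 4, 7, 7, 11, 13, 13, 14, 14]
s2→1 s2→2 s2→3 e3→2 s3→3 e4→2 e7→1 e7→0 s8→1 s8→2 s9→3 s9→4  — peak 4.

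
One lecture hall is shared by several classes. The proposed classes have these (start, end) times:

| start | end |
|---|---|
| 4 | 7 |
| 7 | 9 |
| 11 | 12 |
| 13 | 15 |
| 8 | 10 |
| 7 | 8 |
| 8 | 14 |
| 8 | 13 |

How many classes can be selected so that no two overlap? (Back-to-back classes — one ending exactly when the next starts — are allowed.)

Sorted by end: (4,7)  (7,8)  (7,9)  (8,10)  (11,12)  (8,13)  (8,14)  (13,15)
take (4,7); take (7,8); take (8,10); take (11,12); skip (8,13); skip (8,14); take (13,15).
Selected 5 classes.

5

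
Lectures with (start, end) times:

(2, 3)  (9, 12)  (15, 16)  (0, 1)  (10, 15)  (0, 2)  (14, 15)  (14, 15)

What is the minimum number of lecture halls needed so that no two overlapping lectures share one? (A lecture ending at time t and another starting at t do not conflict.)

The answer is the maximum number of intervals overlapping at any instant.
Events (time:±→running): 0:+→1 0:+→2 1:-→1 2:-→0 2:+→1 3:-→0 9:+→1 10:+→2 12:-→1 14:+→2 14:+→3 … peak 3.

3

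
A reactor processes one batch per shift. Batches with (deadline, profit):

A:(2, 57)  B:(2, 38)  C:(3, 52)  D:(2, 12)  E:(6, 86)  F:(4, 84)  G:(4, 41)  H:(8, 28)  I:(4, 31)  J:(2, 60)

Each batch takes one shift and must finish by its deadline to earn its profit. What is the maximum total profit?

Take jobs in profit order; each goes to the latest open slot no later than its deadline.
By profit: E(d6,86), F(d4,84), J(d2,60), A(d2,57), C(d3,52), G(d4,41), B(d2,38), I(d4,31), H(d8,28), D(d2,12)
E→slot 6; F→slot 4; J→slot 2; A→slot 1; C→slot 3; G skipped; B skipped; I skipped; H→slot 8; D skipped.
Profit = 57 + 60 + 52 + 84 + 86 + 28 = 367

367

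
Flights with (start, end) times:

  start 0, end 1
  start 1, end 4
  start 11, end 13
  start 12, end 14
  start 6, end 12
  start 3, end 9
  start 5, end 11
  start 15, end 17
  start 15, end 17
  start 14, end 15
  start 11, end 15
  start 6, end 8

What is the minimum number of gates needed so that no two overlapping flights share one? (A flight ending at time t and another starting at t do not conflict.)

4

The answer is the maximum number of intervals overlapping at any instant.
starts: [0, 1, 3, 5, 6, 6, 11, 11, 12, 14, 15, 15]
ends:   [1, 4, 8, 9, 11, 12, 13, 14, 15, 15, 17, 17]
s0→1 e1→0 s1→1 s3→2 e4→1 s5→2 s6→3 s6→4  — peak 4.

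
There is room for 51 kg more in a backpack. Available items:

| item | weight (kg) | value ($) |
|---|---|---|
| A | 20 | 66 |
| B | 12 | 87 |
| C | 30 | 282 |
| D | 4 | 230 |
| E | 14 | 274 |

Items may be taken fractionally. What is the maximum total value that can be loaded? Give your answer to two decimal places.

Sort by value per unit weight and fill in that order.
Ratios (sorted): D 57.50, E 19.57, C 9.40, B 7.25, A 3.30
take D (4 @ 230); take E (14 @ 274); take C (30 @ 282); take 3/12 of B → 21.75. Capacity used 51/51.
Total value = 807.75

807.75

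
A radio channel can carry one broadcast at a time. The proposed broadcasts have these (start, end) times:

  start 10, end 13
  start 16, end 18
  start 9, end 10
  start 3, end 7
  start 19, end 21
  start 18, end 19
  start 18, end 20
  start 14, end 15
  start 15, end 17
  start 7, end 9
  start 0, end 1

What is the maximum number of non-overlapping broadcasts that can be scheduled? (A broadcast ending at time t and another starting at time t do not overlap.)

9

By end time: (0,1), (3,7), (7,9), (9,10), (10,13), (14,15), (15,17), (16,18), (18,19), (18,20), (19,21).
Pick (0,1); next start ≥ 1 → (3,7); next start ≥ 7 → (7,9); next start ≥ 9 → (9,10); next start ≥ 10 → (10,13); next start ≥ 13 → (14,15); next start ≥ 15 → (15,17); next start ≥ 17 → (18,19); next start ≥ 19 → (19,21).
Selected 9 broadcasts.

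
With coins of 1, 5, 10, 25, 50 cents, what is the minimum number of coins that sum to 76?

76 − 1×50→26 − 1×25→1 − 1×1→0
Total coins = 1 + 1 + 1 = 3

3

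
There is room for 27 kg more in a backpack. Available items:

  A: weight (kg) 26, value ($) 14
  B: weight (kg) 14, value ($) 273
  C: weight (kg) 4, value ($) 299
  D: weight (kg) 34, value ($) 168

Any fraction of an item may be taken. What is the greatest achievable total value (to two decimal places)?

Sort by value per unit weight and fill in that order.
Order: C (299/4=74.75) > B (273/14=19.50) > D (168/34=4.94) > A (14/26=0.54)
Fill: take C (4 @ 299) → take B (14 @ 273) → take 9/34 of D → 44.47; 27/27 used.
Total value = 616.47

616.47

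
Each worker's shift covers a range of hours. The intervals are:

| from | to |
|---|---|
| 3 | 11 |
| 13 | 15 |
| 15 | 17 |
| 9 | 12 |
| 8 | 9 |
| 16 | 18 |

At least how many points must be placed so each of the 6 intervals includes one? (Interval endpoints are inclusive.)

3

Sorted: [8,9] [3,11] [9,12] [13,15] [15,17] [16,18]
{[8,9],[3,11],[9,12]} hit by 9; {[13,15],[15,17]} hit by 15; {[16,18]} hit by 18.
Points: 9, 15, 18 (3 total).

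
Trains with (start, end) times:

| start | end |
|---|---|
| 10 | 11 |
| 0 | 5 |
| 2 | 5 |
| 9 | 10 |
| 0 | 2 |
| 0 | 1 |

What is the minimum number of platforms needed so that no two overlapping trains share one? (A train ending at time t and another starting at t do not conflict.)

Count concurrent intervals with a sweep; the peak is the room count.
starts: [0, 0, 0, 2, 9, 10]
ends:   [1, 2, 5, 5, 10, 11]
s0→1 s0→2 s0→3  — peak 3.

3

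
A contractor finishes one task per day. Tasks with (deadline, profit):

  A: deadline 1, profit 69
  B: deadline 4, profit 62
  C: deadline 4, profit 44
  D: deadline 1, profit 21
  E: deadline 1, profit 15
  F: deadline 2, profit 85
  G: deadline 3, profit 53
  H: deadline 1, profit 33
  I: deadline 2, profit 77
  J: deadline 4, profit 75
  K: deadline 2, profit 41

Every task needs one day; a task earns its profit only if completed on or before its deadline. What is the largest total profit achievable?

Sort by profit descending; place each in the latest free slot ≤ its deadline.
Profit order: F=85 I=77 J=75 A=69 B=62 G=53 C=44 K=41 H=33 D=21 E=15
Assign: F→slot 2, I→slot 1, J→slot 4, A skipped, B→slot 3, G skipped, C skipped, K skipped, H skipped, D skipped, E skipped.
Slots: [1:I] [2:F] [3:B] [4:J]
Profit = 77 + 85 + 62 + 75 = 299

299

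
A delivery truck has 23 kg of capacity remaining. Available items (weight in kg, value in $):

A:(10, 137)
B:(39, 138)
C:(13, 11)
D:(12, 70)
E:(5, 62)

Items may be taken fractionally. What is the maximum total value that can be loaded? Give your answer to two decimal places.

Order: A (137/10=13.70) > E (62/5=12.40) > D (70/12=5.83) > B (138/39=3.54) > C (11/13=0.85)
Fill: take A (10 @ 137) → take E (5 @ 62) → take 8/12 of D → 46.67; 23/23 used.
Total value = 245.67

245.67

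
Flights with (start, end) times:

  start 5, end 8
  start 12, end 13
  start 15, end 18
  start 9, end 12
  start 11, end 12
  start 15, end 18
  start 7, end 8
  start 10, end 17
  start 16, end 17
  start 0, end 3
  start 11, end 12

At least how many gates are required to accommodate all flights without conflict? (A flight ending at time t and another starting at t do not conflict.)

4

starts: [0, 5, 7, 9, 10, 11, 11, 12, 15, 15, 16]
ends:   [3, 8, 8, 12, 12, 12, 13, 17, 17, 18, 18]
s0→1 e3→0 s5→1 s7→2 e8→1 e8→0 s9→1 s10→2 s11→3 s11→4  — peak 4.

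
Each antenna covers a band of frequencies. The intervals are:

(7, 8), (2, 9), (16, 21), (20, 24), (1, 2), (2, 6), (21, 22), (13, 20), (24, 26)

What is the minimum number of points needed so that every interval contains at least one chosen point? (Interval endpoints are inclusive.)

Sort by right endpoint; whenever an interval is uncovered, place a point at its right end.
By right end: [1,2]  [2,6]  [7,8]  [2,9]  [13,20]  [16,21]  [21,22]  [20,24]  [24,26]
[1,2] uncovered → point at 2; [7,8] uncovered → point at 8; [13,20] uncovered → point at 20; [21,22] uncovered → point at 22; [24,26] uncovered → point at 26.
Points: 2, 8, 20, 22, 26 (5 total).

5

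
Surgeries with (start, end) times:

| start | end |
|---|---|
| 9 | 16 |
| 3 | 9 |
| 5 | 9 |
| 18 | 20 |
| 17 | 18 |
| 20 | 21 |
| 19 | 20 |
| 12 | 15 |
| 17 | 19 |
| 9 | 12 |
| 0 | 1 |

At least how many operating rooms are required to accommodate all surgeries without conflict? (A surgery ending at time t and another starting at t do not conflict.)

2

starts: [0, 3, 5, 9, 9, 12, 17, 17, 18, 19, 20]
ends:   [1, 9, 9, 12, 15, 16, 18, 19, 20, 20, 21]
s0→1 e1→0 s3→1 s5→2  — peak 2.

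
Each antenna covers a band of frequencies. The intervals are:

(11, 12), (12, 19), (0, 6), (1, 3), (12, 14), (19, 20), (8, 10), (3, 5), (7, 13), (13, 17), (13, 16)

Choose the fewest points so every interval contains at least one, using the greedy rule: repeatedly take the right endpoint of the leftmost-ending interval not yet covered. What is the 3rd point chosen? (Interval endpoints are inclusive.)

Sorted: [1,3] [3,5] [0,6] [8,10] [11,12] [7,13] [12,14] [13,16] [13,17] [12,19] [19,20]
{[1,3],[3,5],[0,6]} hit by 3; {[8,10]} hit by 10; {[11,12],[7,13],[12,14]} hit by 12; {[13,16],[13,17],[12,19]} hit by 16; {[19,20]} hit by 20.
Points: 3, 10, 12, 16, 20 (5 total).

12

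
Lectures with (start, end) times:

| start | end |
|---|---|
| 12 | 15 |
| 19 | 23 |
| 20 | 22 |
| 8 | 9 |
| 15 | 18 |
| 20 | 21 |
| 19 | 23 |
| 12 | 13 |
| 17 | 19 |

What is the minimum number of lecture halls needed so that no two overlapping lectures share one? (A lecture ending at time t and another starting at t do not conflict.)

Events (time:±→running): 8:+→1 9:-→0 12:+→1 12:+→2 13:-→1 15:-→0 15:+→1 17:+→2 18:-→1 19:-→0 19:+→1 19:+→2 20:+→3 20:+→4 … peak 4.

4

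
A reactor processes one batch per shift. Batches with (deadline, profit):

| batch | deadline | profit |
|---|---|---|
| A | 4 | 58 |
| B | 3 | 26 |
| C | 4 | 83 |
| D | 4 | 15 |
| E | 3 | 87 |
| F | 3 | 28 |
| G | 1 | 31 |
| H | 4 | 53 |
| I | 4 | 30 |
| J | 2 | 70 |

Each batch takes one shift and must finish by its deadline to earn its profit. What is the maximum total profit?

298

Sort by profit descending; place each in the latest free slot ≤ its deadline.
Profit order: E=87 C=83 J=70 A=58 H=53 G=31 I=30 F=28 B=26 D=15
Assign: E→slot 3, C→slot 4, J→slot 2, A→slot 1, H skipped, G skipped, I skipped, F skipped, B skipped, D skipped.
Slots: [1:A] [2:J] [3:E] [4:C]
Profit = 58 + 70 + 87 + 83 = 298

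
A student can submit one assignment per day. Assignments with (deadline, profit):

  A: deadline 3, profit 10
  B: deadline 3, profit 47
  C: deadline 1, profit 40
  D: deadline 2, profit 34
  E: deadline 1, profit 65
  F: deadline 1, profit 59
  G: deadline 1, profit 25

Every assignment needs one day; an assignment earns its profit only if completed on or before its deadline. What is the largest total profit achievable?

Take jobs in profit order; each goes to the latest open slot no later than its deadline.
Profit order: E=65 F=59 B=47 C=40 D=34 G=25 A=10
Assign: E→slot 1, F skipped, B→slot 3, C skipped, D→slot 2, G skipped, A skipped.
Slots: [1:E] [2:D] [3:B]
Profit = 65 + 34 + 47 = 146

146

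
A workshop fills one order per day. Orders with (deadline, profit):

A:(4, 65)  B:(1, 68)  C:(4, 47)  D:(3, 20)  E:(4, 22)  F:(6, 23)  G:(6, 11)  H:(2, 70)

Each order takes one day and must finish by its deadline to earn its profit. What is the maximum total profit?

284

Take jobs in profit order; each goes to the latest open slot no later than its deadline.
By profit: H(d2,70), B(d1,68), A(d4,65), C(d4,47), F(d6,23), E(d4,22), D(d3,20), G(d6,11)
H→slot 2; B→slot 1; A→slot 4; C→slot 3; F→slot 6; E skipped; D skipped; G→slot 5.
Profit = 68 + 70 + 47 + 65 + 11 + 23 = 284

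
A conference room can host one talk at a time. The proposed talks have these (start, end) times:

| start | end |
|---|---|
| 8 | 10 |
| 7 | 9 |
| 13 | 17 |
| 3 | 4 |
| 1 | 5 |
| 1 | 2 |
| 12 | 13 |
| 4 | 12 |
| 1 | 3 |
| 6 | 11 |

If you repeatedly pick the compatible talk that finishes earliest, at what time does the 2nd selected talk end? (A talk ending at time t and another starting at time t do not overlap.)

4

Greedy by earliest finish: after sorting by end time, pick each interval compatible with the last pick.
By end time: (1,2), (1,3), (3,4), (1,5), (7,9), (8,10), (6,11), (4,12), (12,13), (13,17).
Pick (1,2); next start ≥ 2 → (3,4); next start ≥ 4 → (7,9); next start ≥ 9 → (12,13); next start ≥ 13 → (13,17).
Selected: (1,2) (3,4) (7,9) (12,13) (13,17)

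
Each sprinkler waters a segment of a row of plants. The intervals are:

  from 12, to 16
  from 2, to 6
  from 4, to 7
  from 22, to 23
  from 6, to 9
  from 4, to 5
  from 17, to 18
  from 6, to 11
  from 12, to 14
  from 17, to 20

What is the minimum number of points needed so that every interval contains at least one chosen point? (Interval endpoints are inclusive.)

5

By right end: [4,5]  [2,6]  [4,7]  [6,9]  [6,11]  [12,14]  [12,16]  [17,18]  [17,20]  [22,23]
[4,5] uncovered → point at 5; [6,9] uncovered → point at 9; [12,14] uncovered → point at 14; [17,18] uncovered → point at 18; [22,23] uncovered → point at 23.
Points: 5, 9, 14, 18, 23 (5 total).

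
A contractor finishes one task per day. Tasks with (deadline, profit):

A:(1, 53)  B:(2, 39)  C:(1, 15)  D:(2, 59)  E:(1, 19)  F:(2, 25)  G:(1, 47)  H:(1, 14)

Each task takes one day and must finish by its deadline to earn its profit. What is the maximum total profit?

Sort by profit descending; place each in the latest free slot ≤ its deadline.
Profit order: D=59 A=53 G=47 B=39 F=25 E=19 C=15 H=14
Assign: D→slot 2, A→slot 1, G skipped, B skipped, F skipped, E skipped, C skipped, H skipped.
Slots: [1:A] [2:D]
Profit = 53 + 59 = 112

112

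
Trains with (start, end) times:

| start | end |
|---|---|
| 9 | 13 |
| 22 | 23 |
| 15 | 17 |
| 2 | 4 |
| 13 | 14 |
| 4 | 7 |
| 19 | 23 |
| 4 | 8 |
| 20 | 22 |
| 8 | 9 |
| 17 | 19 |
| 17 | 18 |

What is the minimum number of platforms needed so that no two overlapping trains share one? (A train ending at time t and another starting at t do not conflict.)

2

The answer is the maximum number of intervals overlapping at any instant.
Events (time:±→running): 2:+→1 4:-→0 4:+→1 4:+→2 … peak 2.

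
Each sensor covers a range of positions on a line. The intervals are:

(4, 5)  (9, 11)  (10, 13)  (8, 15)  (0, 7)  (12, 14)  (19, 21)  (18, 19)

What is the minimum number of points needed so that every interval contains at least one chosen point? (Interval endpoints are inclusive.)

4

Process intervals by earliest right end; each time one isn't hit yet, stab at its right endpoint.
Sorted: [4,5] [0,7] [9,11] [10,13] [12,14] [8,15] [18,19] [19,21]
{[4,5],[0,7]} hit by 5; {[9,11],[10,13]} hit by 11; {[12,14],[8,15]} hit by 14; {[18,19],[19,21]} hit by 19.
Points: 5, 11, 14, 19 (4 total).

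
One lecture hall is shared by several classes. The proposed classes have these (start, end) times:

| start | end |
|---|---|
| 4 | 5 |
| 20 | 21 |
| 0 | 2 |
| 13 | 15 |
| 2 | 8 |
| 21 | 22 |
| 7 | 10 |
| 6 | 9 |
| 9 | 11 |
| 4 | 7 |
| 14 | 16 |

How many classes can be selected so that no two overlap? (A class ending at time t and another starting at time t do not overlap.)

7

Sorted by end: (0,2)  (4,5)  (4,7)  (2,8)  (6,9)  (7,10)  (9,11)  (13,15)  (14,16)  (20,21)  (21,22)
take (0,2); take (4,5); take (6,9); take (9,11); take (13,15); take (20,21); take (21,22).
Selected 7 classes.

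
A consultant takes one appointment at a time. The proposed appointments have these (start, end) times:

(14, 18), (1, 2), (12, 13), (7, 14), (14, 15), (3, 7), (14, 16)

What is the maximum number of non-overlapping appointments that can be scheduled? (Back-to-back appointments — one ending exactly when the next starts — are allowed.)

By end time: (1,2), (3,7), (12,13), (7,14), (14,15), (14,16), (14,18).
Pick (1,2); next start ≥ 2 → (3,7); next start ≥ 7 → (12,13); next start ≥ 13 → (14,15).
Selected 4 appointments.

4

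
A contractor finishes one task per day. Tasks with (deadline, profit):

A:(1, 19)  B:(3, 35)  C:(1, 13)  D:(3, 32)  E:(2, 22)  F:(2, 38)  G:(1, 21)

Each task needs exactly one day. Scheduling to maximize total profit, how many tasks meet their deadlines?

By profit: F(d2,38), B(d3,35), D(d3,32), E(d2,22), G(d1,21), A(d1,19), C(d1,13)
F→slot 2; B→slot 3; D→slot 1; E skipped; G skipped; A skipped; C skipped.
3 of 7 scheduled.

3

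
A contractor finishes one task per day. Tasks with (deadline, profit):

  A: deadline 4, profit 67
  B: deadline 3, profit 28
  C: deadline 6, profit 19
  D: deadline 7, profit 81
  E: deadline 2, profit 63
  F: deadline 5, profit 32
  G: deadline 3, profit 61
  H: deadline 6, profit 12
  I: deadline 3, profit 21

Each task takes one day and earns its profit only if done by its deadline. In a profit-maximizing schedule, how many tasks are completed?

Take jobs in profit order; each goes to the latest open slot no later than its deadline.
Profit order: D=81 A=67 E=63 G=61 F=32 B=28 I=21 C=19 H=12
Assign: D→slot 7, A→slot 4, E→slot 2, G→slot 3, F→slot 5, B→slot 1, I skipped, C→slot 6, H skipped.
Slots: [1:B] [2:E] [3:G] [4:A] [5:F] [6:C] [7:D]
7 of 9 scheduled.

7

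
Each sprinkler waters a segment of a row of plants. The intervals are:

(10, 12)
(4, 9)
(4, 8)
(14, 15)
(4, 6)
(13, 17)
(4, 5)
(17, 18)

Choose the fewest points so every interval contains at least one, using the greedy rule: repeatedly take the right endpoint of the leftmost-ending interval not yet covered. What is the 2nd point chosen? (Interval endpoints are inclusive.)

Sort by right endpoint; whenever an interval is uncovered, place a point at its right end.
Sorted: [4,5] [4,6] [4,8] [4,9] [10,12] [14,15] [13,17] [17,18]
{[4,5],[4,6],[4,8],[4,9]} hit by 5; {[10,12]} hit by 12; {[14,15],[13,17]} hit by 15; {[17,18]} hit by 18.
Points: 5, 12, 15, 18 (4 total).

12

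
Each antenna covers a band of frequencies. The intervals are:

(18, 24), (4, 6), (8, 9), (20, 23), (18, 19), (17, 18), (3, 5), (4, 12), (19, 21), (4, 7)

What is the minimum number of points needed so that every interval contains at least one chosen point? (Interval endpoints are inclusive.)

4

Sort by right endpoint; whenever an interval is uncovered, place a point at its right end.
Sorted: [3,5] [4,6] [4,7] [8,9] [4,12] [17,18] [18,19] [19,21] [20,23] [18,24]
{[3,5],[4,6],[4,7]} hit by 5; {[8,9],[4,12]} hit by 9; {[17,18],[18,19]} hit by 18; {[19,21],[20,23],[18,24]} hit by 21.
Points: 5, 9, 18, 21 (4 total).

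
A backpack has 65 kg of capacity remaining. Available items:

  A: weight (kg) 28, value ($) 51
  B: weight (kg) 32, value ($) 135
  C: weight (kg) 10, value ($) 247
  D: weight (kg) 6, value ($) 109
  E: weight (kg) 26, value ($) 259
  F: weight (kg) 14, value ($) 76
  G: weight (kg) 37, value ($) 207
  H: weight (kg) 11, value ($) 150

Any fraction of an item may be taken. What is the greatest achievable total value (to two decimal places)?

832.14

Ratios (sorted): C 24.70, D 18.17, H 13.64, E 9.96, G 5.59, F 5.43, B 4.22, A 1.82
take C (10 @ 247); take D (6 @ 109); take H (11 @ 150); take E (26 @ 259); take 12/37 of G → 67.14. Capacity used 65/65.
Total value = 832.14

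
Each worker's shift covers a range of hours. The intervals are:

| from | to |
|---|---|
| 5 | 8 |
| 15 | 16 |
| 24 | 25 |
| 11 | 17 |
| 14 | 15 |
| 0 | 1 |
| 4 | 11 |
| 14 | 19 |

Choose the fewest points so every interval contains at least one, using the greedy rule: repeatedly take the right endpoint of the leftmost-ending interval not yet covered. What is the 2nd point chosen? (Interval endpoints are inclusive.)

Sort by right endpoint; whenever an interval is uncovered, place a point at its right end.
By right end: [0,1]  [5,8]  [4,11]  [14,15]  [15,16]  [11,17]  [14,19]  [24,25]
[0,1] uncovered → point at 1; [5,8] uncovered → point at 8; [14,15] uncovered → point at 15; [24,25] uncovered → point at 25.
Points: 1, 8, 15, 25 (4 total).

8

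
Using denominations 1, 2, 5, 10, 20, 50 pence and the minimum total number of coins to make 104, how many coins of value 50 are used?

2

Use the largest denomination that fits, subtract, and repeat.
104 = 2×50 + 2×2
Count of 50: 2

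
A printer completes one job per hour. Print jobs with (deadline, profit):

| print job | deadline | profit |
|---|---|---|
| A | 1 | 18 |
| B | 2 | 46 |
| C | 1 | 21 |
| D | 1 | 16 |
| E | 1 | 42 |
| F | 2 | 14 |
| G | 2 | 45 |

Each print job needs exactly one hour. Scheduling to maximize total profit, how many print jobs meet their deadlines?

Sort by profit descending; place each in the latest free slot ≤ its deadline.
Profit order: B=46 G=45 E=42 C=21 A=18 D=16 F=14
Assign: B→slot 2, G→slot 1, E skipped, C skipped, A skipped, D skipped, F skipped.
Slots: [1:G] [2:B]
2 of 7 scheduled.

2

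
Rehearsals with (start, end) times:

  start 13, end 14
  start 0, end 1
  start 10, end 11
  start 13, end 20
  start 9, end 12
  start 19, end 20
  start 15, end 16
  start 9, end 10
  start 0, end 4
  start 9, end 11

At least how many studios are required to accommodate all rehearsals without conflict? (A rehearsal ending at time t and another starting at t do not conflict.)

The answer is the maximum number of intervals overlapping at any instant.
Events (time:±→running): 0:+→1 0:+→2 1:-→1 4:-→0 9:+→1 9:+→2 9:+→3 … peak 3.

3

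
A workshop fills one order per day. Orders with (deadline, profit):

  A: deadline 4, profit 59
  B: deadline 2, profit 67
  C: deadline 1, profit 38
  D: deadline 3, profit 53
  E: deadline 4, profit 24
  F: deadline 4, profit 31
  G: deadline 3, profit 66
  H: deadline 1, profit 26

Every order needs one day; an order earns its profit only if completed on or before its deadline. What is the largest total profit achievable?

245

Take jobs in profit order; each goes to the latest open slot no later than its deadline.
Profit order: B=67 G=66 A=59 D=53 C=38 F=31 H=26 E=24
Assign: B→slot 2, G→slot 3, A→slot 4, D→slot 1, C skipped, F skipped, H skipped, E skipped.
Slots: [1:D] [2:B] [3:G] [4:A]
Profit = 53 + 67 + 66 + 59 = 245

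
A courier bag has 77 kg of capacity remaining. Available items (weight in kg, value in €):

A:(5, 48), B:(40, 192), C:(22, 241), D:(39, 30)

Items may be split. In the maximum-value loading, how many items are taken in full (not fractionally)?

3

Greedy by value/weight ratio, highest first.
Order: C (241/22=10.95) > A (48/5=9.60) > B (192/40=4.80) > D (30/39=0.77)
Fill: take C (22 @ 241) → take A (5 @ 48) → take B (40 @ 192) → take 10/39 of D → 7.69; 77/77 used.
3 item(s) taken whole; one partial (take 10/39 of D).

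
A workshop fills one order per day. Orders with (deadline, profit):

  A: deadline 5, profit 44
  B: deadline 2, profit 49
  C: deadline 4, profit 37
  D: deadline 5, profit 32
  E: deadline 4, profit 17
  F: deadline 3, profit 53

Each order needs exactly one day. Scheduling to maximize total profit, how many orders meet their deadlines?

5

Profit order: F=53 B=49 A=44 C=37 D=32 E=17
Assign: F→slot 3, B→slot 2, A→slot 5, C→slot 4, D→slot 1, E skipped.
Slots: [1:D] [2:B] [3:F] [4:C] [5:A]
5 of 6 scheduled.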